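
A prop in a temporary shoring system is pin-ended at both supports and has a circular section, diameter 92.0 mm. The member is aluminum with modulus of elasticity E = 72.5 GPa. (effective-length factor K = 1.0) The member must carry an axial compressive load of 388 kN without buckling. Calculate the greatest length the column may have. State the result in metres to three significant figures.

L_max ≈ 2.55 m

I = πd⁴/64 = π×92.0⁴/64 = 3.517×10^6 mm⁴
I = 3.517×10^-6 m⁴
At the buckling limit P_cr = P = 3.880×10^5 N
From P_cr = π²EI/(K·L)²:  L = (1/K)·√(π²EI/P_cr) = (1/1)·√(π²×7.25×10^10×3.517×10^-6/3.880×10^5)
L = 2.55 m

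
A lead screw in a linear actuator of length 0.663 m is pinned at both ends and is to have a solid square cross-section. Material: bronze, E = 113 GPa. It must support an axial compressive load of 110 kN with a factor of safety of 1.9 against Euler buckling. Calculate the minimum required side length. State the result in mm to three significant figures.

a ≈ 31.5 mm

Required P_cr = n·P = 1.9 × 110 = 209.0 kN
L_e = K·L = 1 × 0.663 = 0.6630 m
Required I = P_cr·L_e²/(π²E) = 2.090×10^5 × 0.6630² / (π² × 1.13×10^11) = 8.237×10^-8 m⁴
I_req = 8.237×10^4 mm⁴
Solid square: I = a⁴/12  ⇒  a = (12I)^(1/4) = (12×8.237×10^4)^(1/4) = 31.5 mm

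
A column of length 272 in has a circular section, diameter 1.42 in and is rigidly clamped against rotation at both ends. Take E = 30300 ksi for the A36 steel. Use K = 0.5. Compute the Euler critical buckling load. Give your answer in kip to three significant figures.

I = πd⁴/64 = π×1.42⁴/64 = 0.1996 in⁴
Effective length L_e = K·L = 0.5 × 272 = 136.0 in
P_cr = π²EI / L_e² = π² × 30300×10³ × 0.1996 / 136.0² = 3.227×10^3 lb

P_cr ≈ 3.23 kip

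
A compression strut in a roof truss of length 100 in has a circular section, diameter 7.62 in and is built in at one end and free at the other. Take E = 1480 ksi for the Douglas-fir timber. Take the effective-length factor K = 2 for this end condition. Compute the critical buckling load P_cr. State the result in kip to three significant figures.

P_cr ≈ 60.4 kip

I = πd⁴/64 = π×7.62⁴/64 = 165.5 in⁴
Effective length L_e = K·L = 2 × 100 = 200.0 in
P_cr = π²EI / L_e² = π² × 1480×10³ × 165.5 / 200.0² = 6.044×10^4 lb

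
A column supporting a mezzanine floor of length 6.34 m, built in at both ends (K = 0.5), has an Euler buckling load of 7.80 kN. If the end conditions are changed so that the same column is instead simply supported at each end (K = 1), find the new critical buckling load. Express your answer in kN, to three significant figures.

P_cr ∝ 1/K², so P_cr,new = P_cr,old × (K_old/K_new)² = 7.80 × (0.5/1)²
= 7.80 × 0.2500 = 1.95 kN

P_cr ≈ 1.95 kN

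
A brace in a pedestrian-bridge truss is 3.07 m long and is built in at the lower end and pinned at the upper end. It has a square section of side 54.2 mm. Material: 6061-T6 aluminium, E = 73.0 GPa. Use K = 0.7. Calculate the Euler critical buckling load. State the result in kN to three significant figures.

I = a⁴/12 = 54.2⁴/12 = 7.191×10^5 mm⁴
I = 7.191×10^5 mm⁴ = 7.191×10^-7 m⁴
Effective length L_e = K·L = 0.7 × 3.07 = 2.149 m
P_cr = π²EI / L_e² = π² × 73.0×10⁹ × 7.191×10^-7 / 2.149² = 1.122×10^5 N

P_cr ≈ 112 kN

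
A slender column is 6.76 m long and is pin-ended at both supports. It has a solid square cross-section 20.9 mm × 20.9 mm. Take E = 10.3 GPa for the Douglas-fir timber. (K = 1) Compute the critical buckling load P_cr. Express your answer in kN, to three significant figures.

I = a⁴/12 = 20.9⁴/12 = 1.590×10^4 mm⁴
I = 1.590×10^4 mm⁴ = 1.590×10^-8 m⁴
Effective length L_e = K·L = 1 × 6.76 = 6.760 m
P_cr = π²EI / L_e² = π² × 10.3×10⁹ × 1.590×10^-8 / 6.760² = 35.37 N

P_cr ≈ 0.0354 kN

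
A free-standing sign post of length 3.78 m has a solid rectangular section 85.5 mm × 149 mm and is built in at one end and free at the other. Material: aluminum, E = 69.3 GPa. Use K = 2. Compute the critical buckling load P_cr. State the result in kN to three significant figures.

Buckling occurs about the weak axis: I_min = h·b³/12 with b = 85.5 mm (the shorter side).
I_min = 149×85.5³/12 = 7.761×10^6 mm⁴
I = 7.761×10^6 mm⁴ = 7.761×10^-6 m⁴
Effective length L_e = K·L = 2 × 3.78 = 7.560 m
P_cr = π²EI / L_e² = π² × 69.3×10⁹ × 7.761×10^-6 / 7.560² = 9.287×10^4 N

P_cr ≈ 92.9 kN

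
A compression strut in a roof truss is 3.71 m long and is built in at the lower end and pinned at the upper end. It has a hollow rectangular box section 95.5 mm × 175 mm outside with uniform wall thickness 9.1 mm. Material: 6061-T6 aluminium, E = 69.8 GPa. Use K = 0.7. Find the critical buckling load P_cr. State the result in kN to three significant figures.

Inner dimensions: h_i = 175 − 2×9.1 = 156.8 mm, b_i = 95.5 − 2×9.1 = 77.30 mm
Weak-axis I_min = (h_o·b_o³ − h_i·b_i³)/12 with b_o = 95.5, b_i = 77.30 mm (shorter outer/inner sides).
I_min = (175×95.5³ − 156.8×77.30³)/12 = 6.666×10^6 mm⁴
I = 6.666×10^6 mm⁴ = 6.666×10^-6 m⁴
Effective length L_e = K·L = 0.7 × 3.71 = 2.597 m
P_cr = π²EI / L_e² = π² × 69.8×10⁹ × 6.666×10^-6 / 2.597² = 6.809×10^5 N

P_cr ≈ 681 kN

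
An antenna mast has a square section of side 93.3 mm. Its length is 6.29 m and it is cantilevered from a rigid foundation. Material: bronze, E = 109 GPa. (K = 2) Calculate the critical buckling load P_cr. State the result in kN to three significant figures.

I = a⁴/12 = 93.3⁴/12 = 6.315×10^6 mm⁴
I = 6.315×10^6 mm⁴ = 6.315×10^-6 m⁴
Effective length L_e = K·L = 2 × 6.29 = 12.58 m
P_cr = π²EI / L_e² = π² × 109×10⁹ × 6.315×10^-6 / 12.58² = 4.292×10^4 N

P_cr ≈ 42.9 kN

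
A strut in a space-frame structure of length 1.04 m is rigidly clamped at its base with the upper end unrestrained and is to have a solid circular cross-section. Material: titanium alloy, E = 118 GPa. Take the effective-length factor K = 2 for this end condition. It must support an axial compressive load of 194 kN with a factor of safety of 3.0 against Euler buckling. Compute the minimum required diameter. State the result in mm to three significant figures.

d ≈ 81.5 mm

Required P_cr = n·P = 3.0 × 194 = 582.0 kN
L_e = K·L = 2 × 1.04 = 2.080 m
Required I = P_cr·L_e²/(π²E) = 5.820×10^5 × 2.080² / (π² × 1.18×10^11) = 2.162×10^-6 m⁴
I_req = 2.162×10^6 mm⁴
Solid circle: I = πd⁴/64  ⇒  d = (64I/π)^(1/4) = (64×2.162×10^6/π)^(1/4) = 81.5 mm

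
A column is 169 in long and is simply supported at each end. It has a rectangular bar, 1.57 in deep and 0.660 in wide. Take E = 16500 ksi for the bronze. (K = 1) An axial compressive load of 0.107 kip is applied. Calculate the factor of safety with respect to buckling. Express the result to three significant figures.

n ≈ 2.00

Buckling occurs about the weak axis: I_min = h·b³/12 with b = 0.660 in (the shorter side).
I_min = 1.57×0.660³/12 = 3.761×10^-2 in⁴
Effective length L_e = K·L = 1 × 169 = 169.0 in
P_cr = π²EI / L_e² = π² × 16500×10³ × 3.761×10^-2 / 169.0² = 214.5 lb
Factor of safety n = P_cr / P = 0.21447 / 0.107 = 2.00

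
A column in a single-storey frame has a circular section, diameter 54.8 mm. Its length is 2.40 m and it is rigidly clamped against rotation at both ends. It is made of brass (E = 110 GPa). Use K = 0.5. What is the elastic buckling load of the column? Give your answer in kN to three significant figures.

I = πd⁴/64 = π×54.8⁴/64 = 4.427×10^5 mm⁴
I = 4.427×10^5 mm⁴ = 4.427×10^-7 m⁴
Effective length L_e = K·L = 0.5 × 2.40 = 1.200 m
P_cr = π²EI / L_e² = π² × 110×10⁹ × 4.427×10^-7 / 1.200² = 3.338×10^5 N

P_cr ≈ 334 kN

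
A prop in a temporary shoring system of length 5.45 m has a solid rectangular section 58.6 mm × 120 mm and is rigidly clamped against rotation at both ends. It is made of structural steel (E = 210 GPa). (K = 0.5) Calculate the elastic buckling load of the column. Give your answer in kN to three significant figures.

Buckling occurs about the weak axis: I_min = h·b³/12 with b = 58.6 mm (the shorter side).
I_min = 120×58.6³/12 = 2.012×10^6 mm⁴
I = 2.012×10^6 mm⁴ = 2.012×10^-6 m⁴
Effective length L_e = K·L = 0.5 × 5.45 = 2.725 m
P_cr = π²EI / L_e² = π² × 210×10⁹ × 2.012×10^-6 / 2.725² = 5.617×10^5 N

P_cr ≈ 562 kN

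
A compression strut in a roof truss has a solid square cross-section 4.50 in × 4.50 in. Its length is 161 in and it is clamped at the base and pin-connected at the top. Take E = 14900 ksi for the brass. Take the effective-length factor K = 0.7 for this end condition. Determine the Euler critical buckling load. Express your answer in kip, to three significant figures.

I = a⁴/12 = 4.50⁴/12 = 34.17 in⁴
Effective length L_e = K·L = 0.7 × 161 = 112.7 in
P_cr = π²EI / L_e² = π² × 14900×10³ × 34.17 / 112.7² = 3.956×10^5 lb

P_cr ≈ 396 kip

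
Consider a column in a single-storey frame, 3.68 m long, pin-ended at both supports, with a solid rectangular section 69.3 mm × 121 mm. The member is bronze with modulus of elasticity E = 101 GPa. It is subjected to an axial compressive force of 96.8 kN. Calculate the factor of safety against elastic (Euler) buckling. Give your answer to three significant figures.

Buckling occurs about the weak axis: I_min = h·b³/12 with b = 69.3 mm (the shorter side).
I_min = 121×69.3³/12 = 3.356×10^6 mm⁴
I = 3.356×10^6 mm⁴ = 3.356×10^-6 m⁴
Effective length L_e = K·L = 1 × 3.68 = 3.680 m
P_cr = π²EI / L_e² = π² × 101×10⁹ × 3.356×10^-6 / 3.680² = 2.470×10^5 N
Factor of safety n = P_cr / P = 247.02 / 96.8 = 2.55

n ≈ 2.55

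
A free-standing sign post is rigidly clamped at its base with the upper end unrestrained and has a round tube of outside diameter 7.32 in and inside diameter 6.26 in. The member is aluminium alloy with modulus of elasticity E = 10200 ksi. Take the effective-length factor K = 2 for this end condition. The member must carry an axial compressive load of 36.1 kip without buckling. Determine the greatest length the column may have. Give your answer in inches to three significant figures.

d_o = 7.32 in, d_i = 6.26 in
I = π(d_o⁴ − d_i⁴)/64 = π(7.32⁴ − 6.260⁴)/64 = 65.55 in⁴
At the buckling limit P_cr = P = 3.610×10^4 lb
From P_cr = π²EI/(K·L)²:  L = (1/K)·√(π²EI/P_cr) = (1/2)·√(π²×1.02×10^7×65.55/3.610×10^4)
L = 214 in

L_max ≈ 214 in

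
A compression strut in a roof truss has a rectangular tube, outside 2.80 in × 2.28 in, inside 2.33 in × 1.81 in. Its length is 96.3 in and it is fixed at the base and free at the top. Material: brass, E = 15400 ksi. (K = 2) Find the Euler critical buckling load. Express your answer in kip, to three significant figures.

Weak-axis I_min = (h_o·b_o³ − h_i·b_i³)/12 with b_o = 2.28, b_i = 1.810 in (shorter outer/inner sides).
I_min = (2.80×2.28³ − 2.330×1.810³)/12 = 1.614 in⁴
Effective length L_e = K·L = 2 × 96.3 = 192.6 in
P_cr = π²EI / L_e² = π² × 15400×10³ × 1.614 / 192.6² = 6.614×10^3 lb

P_cr ≈ 6.61 kip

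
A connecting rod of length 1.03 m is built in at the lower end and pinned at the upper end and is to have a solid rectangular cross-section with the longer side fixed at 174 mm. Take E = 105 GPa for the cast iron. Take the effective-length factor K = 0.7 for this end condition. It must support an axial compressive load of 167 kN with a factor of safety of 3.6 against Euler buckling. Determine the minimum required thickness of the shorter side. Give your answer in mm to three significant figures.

Required P_cr = n·P = 3.6 × 167 = 601.2 kN
L_e = K·L = 0.7 × 1.03 = 0.7210 m
Required I = P_cr·L_e²/(π²E) = 6.012×10^5 × 0.7210² / (π² × 1.05×10^11) = 3.016×10^-7 m⁴
I_req = 3.016×10^5 mm⁴
Rectangle, weak axis: I_min = h·b³/12 with h = 174 mm fixed  ⇒  b = (12I/h)^(1/3) = 27.5 mm

b ≈ 27.5 mm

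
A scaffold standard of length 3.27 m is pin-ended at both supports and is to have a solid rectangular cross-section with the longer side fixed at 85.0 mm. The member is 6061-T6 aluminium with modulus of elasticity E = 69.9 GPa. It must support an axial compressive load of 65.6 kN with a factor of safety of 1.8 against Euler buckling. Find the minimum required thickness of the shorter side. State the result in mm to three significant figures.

b ≈ 63.7 mm

Required P_cr = n·P = 1.8 × 65.6 = 118.1 kN
L_e = K·L = 1 × 3.27 = 3.270 m
Required I = P_cr·L_e²/(π²E) = 1.181×10^5 × 3.270² / (π² × 6.99×10^10) = 1.830×10^-6 m⁴
I_req = 1.830×10^6 mm⁴
Rectangle, weak axis: I_min = h·b³/12 with h = 85.0 mm fixed  ⇒  b = (12I/h)^(1/3) = 63.7 mm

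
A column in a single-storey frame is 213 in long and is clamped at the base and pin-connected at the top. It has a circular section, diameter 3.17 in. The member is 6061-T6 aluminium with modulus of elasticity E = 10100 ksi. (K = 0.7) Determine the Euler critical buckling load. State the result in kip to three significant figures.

I = πd⁴/64 = π×3.17⁴/64 = 4.957 in⁴
Effective length L_e = K·L = 0.7 × 213 = 149.1 in
P_cr = π²EI / L_e² = π² × 10100×10³ × 4.957 / 149.1² = 2.223×10^4 lb

P_cr ≈ 22.2 kip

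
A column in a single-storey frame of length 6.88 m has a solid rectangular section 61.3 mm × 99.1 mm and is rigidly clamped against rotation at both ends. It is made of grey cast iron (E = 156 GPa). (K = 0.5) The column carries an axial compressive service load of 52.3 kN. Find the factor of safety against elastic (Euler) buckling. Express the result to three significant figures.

n ≈ 4.73

Buckling occurs about the weak axis: I_min = h·b³/12 with b = 61.3 mm (the shorter side).
I_min = 99.1×61.3³/12 = 1.902×10^6 mm⁴
I = 1.902×10^6 mm⁴ = 1.902×10^-6 m⁴
Effective length L_e = K·L = 0.5 × 6.88 = 3.440 m
P_cr = π²EI / L_e² = π² × 156×10⁹ × 1.902×10^-6 / 3.440² = 2.475×10^5 N
Factor of safety n = P_cr / P = 247.50 / 52.3 = 4.73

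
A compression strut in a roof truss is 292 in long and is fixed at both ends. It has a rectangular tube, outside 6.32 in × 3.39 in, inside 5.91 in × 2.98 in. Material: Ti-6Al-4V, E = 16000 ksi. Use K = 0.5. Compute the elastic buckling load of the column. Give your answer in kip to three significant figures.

Weak-axis I_min = (h_o·b_o³ − h_i·b_i³)/12 with b_o = 3.39, b_i = 2.980 in (shorter outer/inner sides).
I_min = (6.32×3.39³ − 5.910×2.980³)/12 = 7.485 in⁴
Effective length L_e = K·L = 0.5 × 292 = 146.0 in
P_cr = π²EI / L_e² = π² × 16000×10³ × 7.485 / 146.0² = 5.545×10^4 lb

P_cr ≈ 55.4 kip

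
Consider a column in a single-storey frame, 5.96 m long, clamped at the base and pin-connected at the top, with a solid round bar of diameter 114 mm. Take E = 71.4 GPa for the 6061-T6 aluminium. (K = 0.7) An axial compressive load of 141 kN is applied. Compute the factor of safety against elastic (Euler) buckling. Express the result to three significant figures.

n ≈ 2.38

I = πd⁴/64 = π×114⁴/64 = 8.291×10^6 mm⁴
I = 8.291×10^6 mm⁴ = 8.291×10^-6 m⁴
Effective length L_e = K·L = 0.7 × 5.96 = 4.172 m
P_cr = π²EI / L_e² = π² × 71.4×10⁹ × 8.291×10^-6 / 4.172² = 3.357×10^5 N
Factor of safety n = P_cr / P = 335.66 / 141 = 2.38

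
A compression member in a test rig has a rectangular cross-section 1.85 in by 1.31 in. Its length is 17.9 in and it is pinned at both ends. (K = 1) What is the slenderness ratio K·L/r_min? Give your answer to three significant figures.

For a rectangle r_min = b/√12 = 1.31/√12 = 0.3782 in
L_e = K·L = 1 × 17.9 = 17.90 in
λ = L_e / r_min = 17.900 / 0.3782 = 47.3

λ ≈ 47.3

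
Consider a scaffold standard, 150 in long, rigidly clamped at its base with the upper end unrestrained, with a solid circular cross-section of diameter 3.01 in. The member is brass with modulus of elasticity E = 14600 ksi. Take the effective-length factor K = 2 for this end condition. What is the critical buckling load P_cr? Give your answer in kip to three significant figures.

P_cr ≈ 6.45 kip

I = πd⁴/64 = π×3.01⁴/64 = 4.029 in⁴
Effective length L_e = K·L = 2 × 150 = 300.0 in
P_cr = π²EI / L_e² = π² × 14600×10³ × 4.029 / 300.0² = 6.451×10^3 lb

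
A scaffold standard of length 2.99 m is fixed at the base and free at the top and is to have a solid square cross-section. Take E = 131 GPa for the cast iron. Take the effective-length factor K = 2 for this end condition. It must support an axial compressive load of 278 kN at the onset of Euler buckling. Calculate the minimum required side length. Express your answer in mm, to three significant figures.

a ≈ 98.0 mm

L_e = K·L = 2 × 2.99 = 5.980 m
Required I = P_cr·L_e²/(π²E) = 2.780×10^5 × 5.980² / (π² × 1.31×10^11) = 7.689×10^-6 m⁴
I_req = 7.689×10^6 mm⁴
Solid square: I = a⁴/12  ⇒  a = (12I)^(1/4) = (12×7.689×10^6)^(1/4) = 98.0 mm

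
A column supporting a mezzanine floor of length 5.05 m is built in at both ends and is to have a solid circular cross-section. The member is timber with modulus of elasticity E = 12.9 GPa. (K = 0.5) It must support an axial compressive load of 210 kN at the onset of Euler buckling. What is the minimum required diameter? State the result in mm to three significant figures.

d ≈ 121 mm

L_e = K·L = 0.5 × 5.05 = 2.525 m
Required I = P_cr·L_e²/(π²E) = 2.100×10^5 × 2.525² / (π² × 1.29×10^10) = 1.052×10^-5 m⁴
I_req = 1.052×10^7 mm⁴
Solid circle: I = πd⁴/64  ⇒  d = (64I/π)^(1/4) = (64×1.052×10^7/π)^(1/4) = 121 mm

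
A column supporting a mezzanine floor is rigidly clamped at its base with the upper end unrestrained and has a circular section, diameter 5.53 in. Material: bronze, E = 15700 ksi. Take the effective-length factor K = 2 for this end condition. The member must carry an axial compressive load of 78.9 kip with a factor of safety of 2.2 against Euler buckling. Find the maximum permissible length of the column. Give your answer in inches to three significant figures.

L_max ≈ 101 in

I = πd⁴/64 = π×5.53⁴/64 = 45.91 in⁴
Required critical load P_cr = n·P = 2.2 × 78.9 = 173.6 kip = 1.736×10^5 lb
From P_cr = π²EI/(K·L)²:  L = (1/K)·√(π²EI/P_cr) = (1/2)·√(π²×1.57×10^7×45.91/1.736×10^5)
L = 101 in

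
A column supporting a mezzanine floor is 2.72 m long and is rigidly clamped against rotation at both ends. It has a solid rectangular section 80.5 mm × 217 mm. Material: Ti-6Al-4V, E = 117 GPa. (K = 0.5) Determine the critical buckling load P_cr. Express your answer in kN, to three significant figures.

P_cr ≈ 5890 kN

Buckling occurs about the weak axis: I_min = h·b³/12 with b = 80.5 mm (the shorter side).
I_min = 217×80.5³/12 = 9.433×10^6 mm⁴
I = 9.433×10^6 mm⁴ = 9.433×10^-6 m⁴
Effective length L_e = K·L = 0.5 × 2.72 = 1.360 m
P_cr = π²EI / L_e² = π² × 117×10⁹ × 9.433×10^-6 / 1.360² = 5.889×10^6 N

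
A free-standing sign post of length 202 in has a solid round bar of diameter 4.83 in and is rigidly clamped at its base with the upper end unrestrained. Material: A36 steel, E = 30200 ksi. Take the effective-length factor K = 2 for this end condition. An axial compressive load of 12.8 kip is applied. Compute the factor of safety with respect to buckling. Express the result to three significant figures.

I = πd⁴/64 = π×4.83⁴/64 = 26.72 in⁴
Effective length L_e = K·L = 2 × 202 = 404.0 in
P_cr = π²EI / L_e² = π² × 30200×10³ × 26.72 / 404.0² = 4.879×10^4 lb
Factor of safety n = P_cr / P = 48.787 / 12.8 = 3.81

n ≈ 3.81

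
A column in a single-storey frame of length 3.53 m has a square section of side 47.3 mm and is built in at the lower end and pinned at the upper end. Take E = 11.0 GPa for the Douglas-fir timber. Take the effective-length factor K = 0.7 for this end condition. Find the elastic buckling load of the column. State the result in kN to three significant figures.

I = a⁴/12 = 47.3⁴/12 = 4.171×10^5 mm⁴
I = 4.171×10^5 mm⁴ = 4.171×10^-7 m⁴
Effective length L_e = K·L = 0.7 × 3.53 = 2.471 m
P_cr = π²EI / L_e² = π² × 11.0×10⁹ × 4.171×10^-7 / 2.471² = 7.417×10^3 N

P_cr ≈ 7.42 kN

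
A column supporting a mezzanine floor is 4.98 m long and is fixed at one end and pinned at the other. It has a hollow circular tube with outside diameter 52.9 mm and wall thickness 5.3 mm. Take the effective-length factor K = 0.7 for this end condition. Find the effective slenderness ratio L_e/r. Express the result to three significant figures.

λ ≈ 206

Inner diameter d_i = 52.9 − 2×5.3 = 42.30 mm
I = π(d_o⁴ − d_i⁴)/64 = π(52.9⁴ − 42.30⁴)/64 = 2.273×10^5 mm⁴
A = 792.6 mm²;  r_min = √(I/A) = √(2.273×10^5/792.6) = 16.93 mm
L_e = K·L = 0.7 × 4.98 m = 3.486 m = 3486.0 mm
λ = L_e / r_min = 3486.0 / 16.93 = 206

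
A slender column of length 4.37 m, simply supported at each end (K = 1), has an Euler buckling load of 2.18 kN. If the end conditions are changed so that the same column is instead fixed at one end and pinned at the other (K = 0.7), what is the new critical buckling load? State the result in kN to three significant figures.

P_cr ∝ 1/K², so P_cr,new = P_cr,old × (K_old/K_new)² = 2.18 × (1/0.7)²
= 2.18 × 2.041 = 4.45 kN

P_cr ≈ 4.45 kN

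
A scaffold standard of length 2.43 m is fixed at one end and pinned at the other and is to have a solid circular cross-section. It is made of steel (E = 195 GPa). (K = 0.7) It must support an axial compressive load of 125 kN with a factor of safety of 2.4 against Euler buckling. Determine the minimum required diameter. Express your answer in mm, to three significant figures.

Required P_cr = n·P = 2.4 × 125 = 300.0 kN
L_e = K·L = 0.7 × 2.43 = 1.701 m
Required I = P_cr·L_e²/(π²E) = 3.000×10^5 × 1.701² / (π² × 1.95×10^11) = 4.510×10^-7 m⁴
I_req = 4.510×10^5 mm⁴
Solid circle: I = πd⁴/64  ⇒  d = (64I/π)^(1/4) = (64×4.510×10^5/π)^(1/4) = 55.1 mm

d ≈ 55.1 mm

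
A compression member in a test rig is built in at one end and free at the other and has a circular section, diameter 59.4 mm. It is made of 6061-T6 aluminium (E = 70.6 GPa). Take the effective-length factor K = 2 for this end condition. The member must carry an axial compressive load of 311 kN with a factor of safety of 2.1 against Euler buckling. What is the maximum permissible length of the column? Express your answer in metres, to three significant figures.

I = πd⁴/64 = π×59.4⁴/64 = 6.111×10^5 mm⁴
I = 6.111×10^-7 m⁴
Required critical load P_cr = n·P = 2.1 × 311 = 653.1 kN = 6.531×10^5 N
From P_cr = π²EI/(K·L)²:  L = (1/K)·√(π²EI/P_cr) = (1/2)·√(π²×7.06×10^10×6.111×10^-7/6.531×10^5)
L = 0.404 m

L_max ≈ 0.404 m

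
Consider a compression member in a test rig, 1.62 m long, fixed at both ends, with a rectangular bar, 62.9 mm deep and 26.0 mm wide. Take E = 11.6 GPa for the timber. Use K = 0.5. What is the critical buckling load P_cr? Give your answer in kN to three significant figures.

P_cr ≈ 16.1 kN

Buckling occurs about the weak axis: I_min = h·b³/12 with b = 26.0 mm (the shorter side).
I_min = 62.9×26.0³/12 = 9.213×10^4 mm⁴
I = 9.213×10^4 mm⁴ = 9.213×10^-8 m⁴
Effective length L_e = K·L = 0.5 × 1.62 = 0.8100 m
P_cr = π²EI / L_e² = π² × 11.6×10⁹ × 9.213×10^-8 / 0.8100² = 1.608×10^4 N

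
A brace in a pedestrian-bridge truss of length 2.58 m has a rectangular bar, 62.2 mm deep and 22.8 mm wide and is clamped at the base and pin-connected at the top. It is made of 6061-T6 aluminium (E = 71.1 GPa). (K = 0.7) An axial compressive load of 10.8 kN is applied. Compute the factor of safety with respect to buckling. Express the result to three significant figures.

n ≈ 1.22

Buckling occurs about the weak axis: I_min = h·b³/12 with b = 22.8 mm (the shorter side).
I_min = 62.2×22.8³/12 = 6.143×10^4 mm⁴
I = 6.143×10^4 mm⁴ = 6.143×10^-8 m⁴
Effective length L_e = K·L = 0.7 × 2.58 = 1.806 m
P_cr = π²EI / L_e² = π² × 71.1×10⁹ × 6.143×10^-8 / 1.806² = 1.322×10^4 N
Factor of safety n = P_cr / P = 13.217 / 10.8 = 1.22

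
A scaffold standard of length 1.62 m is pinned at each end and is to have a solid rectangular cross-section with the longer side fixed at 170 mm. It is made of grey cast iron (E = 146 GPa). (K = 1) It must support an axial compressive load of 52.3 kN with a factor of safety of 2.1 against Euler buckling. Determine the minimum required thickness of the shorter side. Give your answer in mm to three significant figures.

Required P_cr = n·P = 2.1 × 52.3 = 109.8 kN
L_e = K·L = 1 × 1.62 = 1.620 m
Required I = P_cr·L_e²/(π²E) = 1.098×10^5 × 1.620² / (π² × 1.46×10^11) = 2.000×10^-7 m⁴
I_req = 2.000×10^5 mm⁴
Rectangle, weak axis: I_min = h·b³/12 with h = 170 mm fixed  ⇒  b = (12I/h)^(1/3) = 24.2 mm

b ≈ 24.2 mm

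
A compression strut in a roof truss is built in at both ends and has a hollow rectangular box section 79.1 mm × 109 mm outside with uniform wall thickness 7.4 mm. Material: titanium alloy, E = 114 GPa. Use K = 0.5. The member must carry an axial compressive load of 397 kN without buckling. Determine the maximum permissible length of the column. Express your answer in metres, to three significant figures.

Inner dimensions: h_i = 109 − 2×7.4 = 94.20 mm, b_i = 79.1 − 2×7.4 = 64.30 mm
Weak-axis I_min = (h_o·b_o³ − h_i·b_i³)/12 with b_o = 79.1, b_i = 64.30 mm (shorter outer/inner sides).
I_min = (109×79.1³ − 94.20×64.30³)/12 = 2.409×10^6 mm⁴
I = 2.409×10^-6 m⁴
At the buckling limit P_cr = P = 3.970×10^5 N
From P_cr = π²EI/(K·L)²:  L = (1/K)·√(π²EI/P_cr) = (1/0.5)·√(π²×1.14×10^11×2.409×10^-6/3.970×10^5)
L = 5.23 m

L_max ≈ 5.23 m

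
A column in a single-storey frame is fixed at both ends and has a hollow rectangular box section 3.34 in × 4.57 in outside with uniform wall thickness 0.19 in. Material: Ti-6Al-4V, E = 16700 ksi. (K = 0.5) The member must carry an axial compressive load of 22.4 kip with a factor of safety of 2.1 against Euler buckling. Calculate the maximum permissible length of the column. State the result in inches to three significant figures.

L_max ≈ 268 in

Inner dimensions: h_i = 4.57 − 2×0.19 = 4.190 in, b_i = 3.34 − 2×0.19 = 2.960 in
Weak-axis I_min = (h_o·b_o³ − h_i·b_i³)/12 with b_o = 3.34, b_i = 2.960 in (shorter outer/inner sides).
I_min = (4.57×3.34³ − 4.190×2.960³)/12 = 5.134 in⁴
Required critical load P_cr = n·P = 2.1 × 22.4 = 47.04 kip = 4.704×10^4 lb
From P_cr = π²EI/(K·L)²:  L = (1/K)·√(π²EI/P_cr) = (1/0.5)·√(π²×1.67×10^7×5.134/4.704×10^4)
L = 268 in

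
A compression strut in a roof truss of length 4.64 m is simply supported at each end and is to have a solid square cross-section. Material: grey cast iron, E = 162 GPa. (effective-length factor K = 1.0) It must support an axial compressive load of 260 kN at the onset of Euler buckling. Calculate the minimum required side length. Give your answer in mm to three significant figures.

a ≈ 80.5 mm

L_e = K·L = 1 × 4.64 = 4.640 m
Required I = P_cr·L_e²/(π²E) = 2.600×10^5 × 4.640² / (π² × 1.62×10^11) = 3.501×10^-6 m⁴
I_req = 3.501×10^6 mm⁴
Solid square: I = a⁴/12  ⇒  a = (12I)^(1/4) = (12×3.501×10^6)^(1/4) = 80.5 mm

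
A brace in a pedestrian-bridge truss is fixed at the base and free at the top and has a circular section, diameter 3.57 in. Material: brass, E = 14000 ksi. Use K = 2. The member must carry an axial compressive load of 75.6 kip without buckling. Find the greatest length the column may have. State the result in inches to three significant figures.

I = πd⁴/64 = π×3.57⁴/64 = 7.973 in⁴
At the buckling limit P_cr = P = 7.560×10^4 lb
From P_cr = π²EI/(K·L)²:  L = (1/K)·√(π²EI/P_cr) = (1/2)·√(π²×1.40×10^7×7.973/7.560×10^4)
L = 60.4 in

L_max ≈ 60.4 in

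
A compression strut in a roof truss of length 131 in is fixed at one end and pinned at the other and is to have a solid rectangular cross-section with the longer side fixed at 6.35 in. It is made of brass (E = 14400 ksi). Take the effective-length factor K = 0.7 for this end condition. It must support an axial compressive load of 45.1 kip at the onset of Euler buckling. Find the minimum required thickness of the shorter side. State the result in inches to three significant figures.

L_e = K·L = 0.7 × 131 = 91.70 in
Required I = P_cr·L_e²/(π²E) = 4.510×10^4 × 91.70² / (π² × 1.44×10^7) = 2.668 in⁴
Rectangle, weak axis: I_min = h·b³/12 with h = 6.35 in fixed  ⇒  b = (12I/h)^(1/3) = 1.71 in

b ≈ 1.71 in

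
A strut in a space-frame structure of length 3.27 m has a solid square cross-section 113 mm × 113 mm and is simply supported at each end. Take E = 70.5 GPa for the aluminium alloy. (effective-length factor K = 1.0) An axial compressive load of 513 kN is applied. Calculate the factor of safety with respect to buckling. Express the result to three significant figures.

I = a⁴/12 = 113⁴/12 = 1.359×10^7 mm⁴
I = 1.359×10^7 mm⁴ = 1.359×10^-5 m⁴
Effective length L_e = K·L = 1 × 3.27 = 3.270 m
P_cr = π²EI / L_e² = π² × 70.5×10⁹ × 1.359×10^-5 / 3.270² = 8.841×10^5 N
Factor of safety n = P_cr / P = 884.15 / 513 = 1.72

n ≈ 1.72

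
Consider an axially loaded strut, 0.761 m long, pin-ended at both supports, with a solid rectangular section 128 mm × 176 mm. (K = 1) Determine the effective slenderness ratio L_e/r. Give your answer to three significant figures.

λ ≈ 20.6

For a rectangle r_min = b/√12 = 128/√12 = 36.95 mm
L_e = K·L = 1 × 0.761 m = 0.7610 m = 761.00 mm
λ = L_e / r_min = 761.00 / 36.95 = 20.6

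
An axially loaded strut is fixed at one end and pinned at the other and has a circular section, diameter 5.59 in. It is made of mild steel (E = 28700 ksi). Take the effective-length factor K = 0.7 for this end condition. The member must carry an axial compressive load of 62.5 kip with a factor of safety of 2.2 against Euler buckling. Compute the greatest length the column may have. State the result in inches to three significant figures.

L_max ≈ 449 in

I = πd⁴/64 = π×5.59⁴/64 = 47.93 in⁴
Required critical load P_cr = n·P = 2.2 × 62.5 = 137.5 kip = 1.375×10^5 lb
From P_cr = π²EI/(K·L)²:  L = (1/K)·√(π²EI/P_cr) = (1/0.7)·√(π²×2.87×10^7×47.93/1.375×10^5)
L = 449 in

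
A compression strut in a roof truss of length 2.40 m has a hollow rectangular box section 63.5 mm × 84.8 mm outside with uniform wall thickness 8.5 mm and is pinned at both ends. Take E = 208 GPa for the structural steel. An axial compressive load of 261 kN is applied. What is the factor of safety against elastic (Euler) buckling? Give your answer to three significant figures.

Inner dimensions: h_i = 84.8 − 2×8.5 = 67.80 mm, b_i = 63.5 − 2×8.5 = 46.50 mm
Weak-axis I_min = (h_o·b_o³ − h_i·b_i³)/12 with b_o = 63.5, b_i = 46.50 mm (shorter outer/inner sides).
I_min = (84.8×63.5³ − 67.80×46.50³)/12 = 1.241×10^6 mm⁴
I = 1.241×10^6 mm⁴ = 1.241×10^-6 m⁴
Effective length L_e = K·L = 1 × 2.40 = 2.400 m
P_cr = π²EI / L_e² = π² × 208×10⁹ × 1.241×10^-6 / 2.400² = 4.424×10^5 N
Factor of safety n = P_cr / P = 442.41 / 261 = 1.70

n ≈ 1.70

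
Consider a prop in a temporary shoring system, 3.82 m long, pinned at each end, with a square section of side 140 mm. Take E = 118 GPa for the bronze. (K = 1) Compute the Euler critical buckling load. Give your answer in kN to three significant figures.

P_cr ≈ 2550 kN

I = a⁴/12 = 140⁴/12 = 3.201×10^7 mm⁴
I = 3.201×10^7 mm⁴ = 3.201×10^-5 m⁴
Effective length L_e = K·L = 1 × 3.82 = 3.820 m
P_cr = π²EI / L_e² = π² × 118×10⁹ × 3.201×10^-5 / 3.820² = 2.555×10^6 N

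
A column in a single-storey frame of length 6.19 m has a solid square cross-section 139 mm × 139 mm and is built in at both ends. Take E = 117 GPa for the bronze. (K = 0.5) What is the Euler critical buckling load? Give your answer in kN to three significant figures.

I = a⁴/12 = 139⁴/12 = 3.111×10^7 mm⁴
I = 3.111×10^7 mm⁴ = 3.111×10^-5 m⁴
Effective length L_e = K·L = 0.5 × 6.19 = 3.095 m
P_cr = π²EI / L_e² = π² × 117×10⁹ × 3.111×10^-5 / 3.095² = 3.750×10^6 N

P_cr ≈ 3750 kN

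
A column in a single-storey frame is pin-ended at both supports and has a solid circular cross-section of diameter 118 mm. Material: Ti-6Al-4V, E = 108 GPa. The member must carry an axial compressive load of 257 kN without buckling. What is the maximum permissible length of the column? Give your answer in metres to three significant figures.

I = πd⁴/64 = π×118⁴/64 = 9.517×10^6 mm⁴
I = 9.517×10^-6 m⁴
At the buckling limit P_cr = P = 2.570×10^5 N
From P_cr = π²EI/(K·L)²:  L = (1/K)·√(π²EI/P_cr) = (1/1)·√(π²×1.08×10^11×9.517×10^-6/2.570×10^5)
L = 6.28 m

L_max ≈ 6.28 m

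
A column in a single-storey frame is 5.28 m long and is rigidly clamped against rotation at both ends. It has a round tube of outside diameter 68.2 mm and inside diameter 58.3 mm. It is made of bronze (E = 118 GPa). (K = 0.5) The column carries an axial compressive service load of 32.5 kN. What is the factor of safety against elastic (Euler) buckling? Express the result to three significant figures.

d_o = 68.2 mm, d_i = 58.3 mm
I = π(d_o⁴ − d_i⁴)/64 = π(68.2⁴ − 58.30⁴)/64 = 4.949×10^5 mm⁴
I = 4.949×10^5 mm⁴ = 4.949×10^-7 m⁴
Effective length L_e = K·L = 0.5 × 5.28 = 2.640 m
P_cr = π²EI / L_e² = π² × 118×10⁹ × 4.949×10^-7 / 2.640² = 8.269×10^4 N
Factor of safety n = P_cr / P = 82.694 / 32.5 = 2.54

n ≈ 2.54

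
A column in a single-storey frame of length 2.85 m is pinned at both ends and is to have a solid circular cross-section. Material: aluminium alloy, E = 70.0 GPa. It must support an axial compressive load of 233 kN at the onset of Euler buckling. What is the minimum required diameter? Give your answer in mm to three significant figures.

d ≈ 86.4 mm

L_e = K·L = 1 × 2.85 = 2.850 m
Required I = P_cr·L_e²/(π²E) = 2.330×10^5 × 2.850² / (π² × 7.00×10^10) = 2.739×10^-6 m⁴
I_req = 2.739×10^6 mm⁴
Solid circle: I = πd⁴/64  ⇒  d = (64I/π)^(1/4) = (64×2.739×10^6/π)^(1/4) = 86.4 mm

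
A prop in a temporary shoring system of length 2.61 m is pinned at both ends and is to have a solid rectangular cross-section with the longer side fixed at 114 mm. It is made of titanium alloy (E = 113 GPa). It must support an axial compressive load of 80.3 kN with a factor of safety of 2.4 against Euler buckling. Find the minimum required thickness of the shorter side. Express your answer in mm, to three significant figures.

b ≈ 49.9 mm

Required P_cr = n·P = 2.4 × 80.3 = 192.7 kN
L_e = K·L = 1 × 2.61 = 2.610 m
Required I = P_cr·L_e²/(π²E) = 1.927×10^5 × 2.610² / (π² × 1.13×10^11) = 1.177×10^-6 m⁴
I_req = 1.177×10^6 mm⁴
Rectangle, weak axis: I_min = h·b³/12 with h = 114 mm fixed  ⇒  b = (12I/h)^(1/3) = 49.9 mm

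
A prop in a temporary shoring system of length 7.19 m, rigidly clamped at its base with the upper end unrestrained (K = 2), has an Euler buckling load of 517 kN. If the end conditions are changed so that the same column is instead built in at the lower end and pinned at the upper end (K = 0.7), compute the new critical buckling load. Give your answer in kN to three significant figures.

P_cr ≈ 4220 kN

P_cr ∝ 1/K², so P_cr,new = P_cr,old × (K_old/K_new)² = 517 × (2/0.7)²
= 517 × 8.163 = 4220 kN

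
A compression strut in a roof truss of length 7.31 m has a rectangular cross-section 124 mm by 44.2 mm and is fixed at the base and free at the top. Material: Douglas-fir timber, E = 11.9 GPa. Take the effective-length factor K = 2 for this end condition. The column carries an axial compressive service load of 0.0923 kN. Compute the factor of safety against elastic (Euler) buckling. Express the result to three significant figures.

n ≈ 5.31

Buckling occurs about the weak axis: I_min = h·b³/12 with b = 44.2 mm (the shorter side).
I_min = 124×44.2³/12 = 8.923×10^5 mm⁴
I = 8.923×10^5 mm⁴ = 8.923×10^-7 m⁴
Effective length L_e = K·L = 2 × 7.31 = 14.62 m
P_cr = π²EI / L_e² = π² × 11.9×10⁹ × 8.923×10^-7 / 14.62² = 490.3 N
Factor of safety n = P_cr / P = 0.49030 / 0.0923 = 5.31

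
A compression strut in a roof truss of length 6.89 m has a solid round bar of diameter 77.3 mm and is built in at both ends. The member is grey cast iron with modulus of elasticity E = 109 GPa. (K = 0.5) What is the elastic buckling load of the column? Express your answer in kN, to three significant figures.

P_cr ≈ 159 kN

I = πd⁴/64 = π×77.3⁴/64 = 1.753×10^6 mm⁴
I = 1.753×10^6 mm⁴ = 1.753×10^-6 m⁴
Effective length L_e = K·L = 0.5 × 6.89 = 3.445 m
P_cr = π²EI / L_e² = π² × 109×10⁹ × 1.753×10^-6 / 3.445² = 1.589×10^5 N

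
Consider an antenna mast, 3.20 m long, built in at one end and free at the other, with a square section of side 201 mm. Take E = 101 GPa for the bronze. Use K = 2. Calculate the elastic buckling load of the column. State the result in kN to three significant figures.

I = a⁴/12 = 201⁴/12 = 1.360×10^8 mm⁴
I = 1.360×10^8 mm⁴ = 1.360×10^-4 m⁴
Effective length L_e = K·L = 2 × 3.20 = 6.400 m
P_cr = π²EI / L_e² = π² × 101×10⁹ × 1.360×10^-4 / 6.400² = 3.310×10^6 N

P_cr ≈ 3310 kN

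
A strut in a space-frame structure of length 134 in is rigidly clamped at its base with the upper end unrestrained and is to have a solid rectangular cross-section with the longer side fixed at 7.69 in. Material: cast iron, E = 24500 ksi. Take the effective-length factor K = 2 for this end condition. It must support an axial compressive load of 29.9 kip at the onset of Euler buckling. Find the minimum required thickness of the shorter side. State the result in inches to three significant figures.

L_e = K·L = 2 × 134 = 268.0 in
Required I = P_cr·L_e²/(π²E) = 2.990×10^4 × 268.0² / (π² × 2.45×10^7) = 8.881 in⁴
Rectangle, weak axis: I_min = h·b³/12 with h = 7.69 in fixed  ⇒  b = (12I/h)^(1/3) = 2.40 in

b ≈ 2.40 in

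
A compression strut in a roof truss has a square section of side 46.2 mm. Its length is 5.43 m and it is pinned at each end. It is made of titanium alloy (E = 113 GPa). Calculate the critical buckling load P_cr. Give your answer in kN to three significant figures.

P_cr ≈ 14.4 kN

I = a⁴/12 = 46.2⁴/12 = 3.797×10^5 mm⁴
I = 3.797×10^5 mm⁴ = 3.797×10^-7 m⁴
Effective length L_e = K·L = 1 × 5.43 = 5.430 m
P_cr = π²EI / L_e² = π² × 113×10⁹ × 3.797×10^-7 / 5.430² = 1.436×10^4 N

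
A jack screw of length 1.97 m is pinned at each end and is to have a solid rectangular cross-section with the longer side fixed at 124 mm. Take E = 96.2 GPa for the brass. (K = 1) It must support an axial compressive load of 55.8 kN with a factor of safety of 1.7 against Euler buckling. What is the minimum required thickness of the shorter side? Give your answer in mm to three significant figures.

Required P_cr = n·P = 1.7 × 55.8 = 94.86 kN
L_e = K·L = 1 × 1.97 = 1.970 m
Required I = P_cr·L_e²/(π²E) = 9.486×10^4 × 1.970² / (π² × 9.62×10^10) = 3.877×10^-7 m⁴
I_req = 3.877×10^5 mm⁴
Rectangle, weak axis: I_min = h·b³/12 with h = 124 mm fixed  ⇒  b = (12I/h)^(1/3) = 33.5 mm

b ≈ 33.5 mm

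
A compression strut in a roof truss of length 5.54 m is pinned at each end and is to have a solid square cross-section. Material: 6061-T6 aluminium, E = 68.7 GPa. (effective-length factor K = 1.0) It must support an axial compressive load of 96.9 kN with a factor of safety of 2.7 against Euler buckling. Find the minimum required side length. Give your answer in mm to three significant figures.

a ≈ 109 mm

Required P_cr = n·P = 2.7 × 96.9 = 261.6 kN
L_e = K·L = 1 × 5.54 = 5.540 m
Required I = P_cr·L_e²/(π²E) = 2.616×10^5 × 5.540² / (π² × 6.87×10^10) = 1.184×10^-5 m⁴
I_req = 1.184×10^7 mm⁴
Solid square: I = a⁴/12  ⇒  a = (12I)^(1/4) = (12×1.184×10^7)^(1/4) = 109 mm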